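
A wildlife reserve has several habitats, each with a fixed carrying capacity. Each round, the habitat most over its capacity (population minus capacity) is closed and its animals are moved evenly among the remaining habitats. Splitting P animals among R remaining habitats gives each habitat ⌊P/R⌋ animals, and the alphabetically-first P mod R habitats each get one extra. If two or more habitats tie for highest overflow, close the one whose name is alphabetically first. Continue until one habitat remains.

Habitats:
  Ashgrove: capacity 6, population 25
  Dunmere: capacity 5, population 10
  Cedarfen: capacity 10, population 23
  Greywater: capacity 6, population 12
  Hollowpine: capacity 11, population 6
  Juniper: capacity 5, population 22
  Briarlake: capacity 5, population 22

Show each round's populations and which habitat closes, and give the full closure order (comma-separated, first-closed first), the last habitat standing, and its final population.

Round 1: Ashgrove=25 Briarlake=22 Cedarfen=23 Dunmere=10 Greywater=12 Hollowpine=6 Juniper=22 → close Ashgrove (overflow 19)
  25÷6 = 4 each, +1 to first 1
Round 2: Briarlake=27 Cedarfen=27 Dunmere=14 Greywater=16 Hollowpine=10 Juniper=26 → close Briarlake (overflow 22)
  27÷5 = 5 each, +1 to first 2
Round 3: Cedarfen=33 Dunmere=20 Greywater=21 Hollowpine=15 Juniper=31 → close Juniper (overflow 26)
  31÷4 = 7 each, +1 to first 3
Round 4: Cedarfen=41 Dunmere=28 Greywater=29 Hollowpine=22 → close Cedarfen (overflow 31)
  41÷3 = 13 each, +1 to first 2
Round 5: Dunmere=42 Greywater=43 Hollowpine=35 → close Dunmere (overflow 37)
  42÷2 = 21 each, +1 to first 0
Round 6: Greywater=64 Hollowpine=56 → close Greywater (overflow 58)
  64÷1 = 64 each, +1 to first 0

Closure order: Ashgrove, Briarlake, Juniper, Cedarfen, Dunmere, Greywater
Last habitat: Hollowpine with 120 animals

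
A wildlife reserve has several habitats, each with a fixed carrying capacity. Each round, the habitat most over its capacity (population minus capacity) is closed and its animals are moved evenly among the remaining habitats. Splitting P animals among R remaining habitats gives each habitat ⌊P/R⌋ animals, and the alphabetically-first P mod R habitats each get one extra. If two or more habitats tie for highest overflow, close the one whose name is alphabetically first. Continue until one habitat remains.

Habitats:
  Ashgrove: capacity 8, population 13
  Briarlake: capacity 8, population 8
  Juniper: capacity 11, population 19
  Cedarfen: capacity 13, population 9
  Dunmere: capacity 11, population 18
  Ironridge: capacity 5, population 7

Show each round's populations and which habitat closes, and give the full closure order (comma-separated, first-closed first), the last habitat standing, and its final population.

Closure order: Juniper, Dunmere, Ashgrove, Briarlake, Ironridge
Last habitat: Cedarfen with 74 animals

Round 1: Ashgrove=13 Briarlake=8 Cedarfen=9 Dunmere=18 Ironridge=7 Juniper=19 → close Juniper (overflow 8)
  19÷5 = 3 each, +1 to first 4
Round 2: Ashgrove=17 Briarlake=12 Cedarfen=13 Dunmere=22 Ironridge=10 → close Dunmere (overflow 11)
  22÷4 = 5 each, +1 to first 2
Round 3: Ashgrove=23 Briarlake=18 Cedarfen=18 Ironridge=15 → close Ashgrove (overflow 15)
  23÷3 = 7 each, +1 to first 2
Round 4: Briarlake=26 Cedarfen=26 Ironridge=22 → close Briarlake (overflow 18)
  26÷2 = 13 each, +1 to first 0
Round 5: Cedarfen=39 Ironridge=35 → close Ironridge (overflow 30)
  35÷1 = 35 each, +1 to first 0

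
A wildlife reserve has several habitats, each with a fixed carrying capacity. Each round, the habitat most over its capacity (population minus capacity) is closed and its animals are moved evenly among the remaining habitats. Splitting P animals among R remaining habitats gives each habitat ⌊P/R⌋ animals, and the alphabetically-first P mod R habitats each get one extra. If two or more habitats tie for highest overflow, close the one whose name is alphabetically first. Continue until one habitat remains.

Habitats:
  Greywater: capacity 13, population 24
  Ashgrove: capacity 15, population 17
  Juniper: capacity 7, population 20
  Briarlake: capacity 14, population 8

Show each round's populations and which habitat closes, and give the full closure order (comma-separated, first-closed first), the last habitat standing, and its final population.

Closure order: Juniper, Greywater, Ashgrove
Last habitat: Briarlake with 69 animals

Round 1: Ashgrove=17 Briarlake=8 Greywater=24 Juniper=20 → close Juniper (overflow 13)
  20÷3 = 6 each, +1 to first 2
Round 2: Ashgrove=24 Briarlake=15 Greywater=30 → close Greywater (overflow 17)
  30÷2 = 15 each, +1 to first 0
Round 3: Ashgrove=39 Briarlake=30 → close Ashgrove (overflow 24)
  39÷1 = 39 each, +1 to first 0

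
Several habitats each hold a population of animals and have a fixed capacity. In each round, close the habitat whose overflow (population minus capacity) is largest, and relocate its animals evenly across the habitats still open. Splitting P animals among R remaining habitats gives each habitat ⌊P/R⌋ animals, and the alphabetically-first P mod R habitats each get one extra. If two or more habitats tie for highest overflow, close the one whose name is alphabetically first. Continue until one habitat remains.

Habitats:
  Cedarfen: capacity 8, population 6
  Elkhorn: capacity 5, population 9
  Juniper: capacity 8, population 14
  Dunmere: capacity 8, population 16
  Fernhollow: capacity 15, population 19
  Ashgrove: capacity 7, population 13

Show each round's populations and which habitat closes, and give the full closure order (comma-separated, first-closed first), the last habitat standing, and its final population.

Closure order: Dunmere, Ashgrove, Juniper, Elkhorn, Fernhollow
Last habitat: Cedarfen with 77 animals

Round 1: Ashgrove=13 Cedarfen=6 Dunmere=16 Elkhorn=9 Fernhollow=19 Juniper=14 → close Dunmere (overflow 8)
  16÷5 = 3 each, +1 to first 1
Round 2: Ashgrove=17 Cedarfen=9 Elkhorn=12 Fernhollow=22 Juniper=17 → close Ashgrove (overflow 10)
  17÷4 = 4 each, +1 to first 1
Round 3: Cedarfen=14 Elkhorn=16 Fernhollow=26 Juniper=21 → close Juniper (overflow 13)
  21÷3 = 7 each, +1 to first 0
Round 4: Cedarfen=21 Elkhorn=23 Fernhollow=33 → close Elkhorn (overflow 18)
  23÷2 = 11 each, +1 to first 1
Round 5: Cedarfen=33 Fernhollow=44 → close Fernhollow (overflow 29)
  44÷1 = 44 each, +1 to first 0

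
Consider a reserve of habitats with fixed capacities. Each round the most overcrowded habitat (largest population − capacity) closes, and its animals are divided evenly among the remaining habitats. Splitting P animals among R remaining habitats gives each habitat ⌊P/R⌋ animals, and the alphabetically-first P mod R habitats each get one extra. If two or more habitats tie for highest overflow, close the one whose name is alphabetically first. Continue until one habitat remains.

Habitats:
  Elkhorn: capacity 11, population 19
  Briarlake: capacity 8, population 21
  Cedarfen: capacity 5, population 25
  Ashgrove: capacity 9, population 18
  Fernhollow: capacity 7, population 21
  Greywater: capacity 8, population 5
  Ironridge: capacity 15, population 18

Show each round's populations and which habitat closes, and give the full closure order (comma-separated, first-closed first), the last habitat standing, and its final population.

Round 1: Ashgrove=18 Briarlake=21 Cedarfen=25 Elkhorn=19 Fernhollow=21 Greywater=5 Ironridge=18 → close Cedarfen (overflow 20)
  25÷6 = 4 each, +1 to first 1
Round 2: Ashgrove=23 Briarlake=25 Elkhorn=23 Fernhollow=25 Greywater=9 Ironridge=22 → close Fernhollow (overflow 18)
  25÷5 = 5 each, +1 to first 0
Round 3: Ashgrove=28 Briarlake=30 Elkhorn=28 Greywater=14 Ironridge=27 → close Briarlake (overflow 22)
  30÷4 = 7 each, +1 to first 2
Round 4: Ashgrove=36 Elkhorn=36 Greywater=21 Ironridge=34 → close Ashgrove (overflow 27)
  36÷3 = 12 each, +1 to first 0
Round 5: Elkhorn=48 Greywater=33 Ironridge=46 → close Elkhorn (overflow 37)
  48÷2 = 24 each, +1 to first 0
Round 6: Greywater=57 Ironridge=70 → close Ironridge (overflow 55)
  70÷1 = 70 each, +1 to first 0

Closure order: Cedarfen, Fernhollow, Briarlake, Ashgrove, Elkhorn, Ironridge
Last habitat: Greywater with 127 animals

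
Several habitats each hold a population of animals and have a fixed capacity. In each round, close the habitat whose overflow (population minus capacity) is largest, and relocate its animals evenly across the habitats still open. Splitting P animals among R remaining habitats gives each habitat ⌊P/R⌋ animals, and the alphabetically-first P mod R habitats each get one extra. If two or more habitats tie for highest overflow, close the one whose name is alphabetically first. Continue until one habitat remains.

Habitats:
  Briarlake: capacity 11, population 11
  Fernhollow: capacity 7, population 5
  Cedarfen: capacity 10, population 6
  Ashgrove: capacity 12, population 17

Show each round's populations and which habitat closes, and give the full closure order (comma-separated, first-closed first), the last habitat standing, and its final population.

Closure order: Ashgrove, Briarlake, Cedarfen
Last habitat: Fernhollow with 39 animals

Round 1: Ashgrove=17 Briarlake=11 Cedarfen=6 Fernhollow=5 → close Ashgrove (overflow 5)
  17÷3 = 5 each, +1 to first 2
Round 2: Briarlake=17 Cedarfen=12 Fernhollow=10 → close Briarlake (overflow 6)
  17÷2 = 8 each, +1 to first 1
Round 3: Cedarfen=21 Fernhollow=18 → close Cedarfen (overflow 11)
  21÷1 = 21 each, +1 to first 0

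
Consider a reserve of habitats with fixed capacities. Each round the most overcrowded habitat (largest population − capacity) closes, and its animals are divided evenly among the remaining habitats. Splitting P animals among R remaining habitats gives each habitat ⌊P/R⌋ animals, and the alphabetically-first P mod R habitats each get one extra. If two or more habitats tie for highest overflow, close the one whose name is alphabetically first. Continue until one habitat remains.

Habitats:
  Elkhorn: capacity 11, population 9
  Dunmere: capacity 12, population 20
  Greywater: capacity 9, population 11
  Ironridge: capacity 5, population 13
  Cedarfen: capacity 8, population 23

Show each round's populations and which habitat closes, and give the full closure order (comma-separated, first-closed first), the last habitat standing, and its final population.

Round 1: Cedarfen=23 Dunmere=20 Elkhorn=9 Greywater=11 Ironridge=13 → close Cedarfen (overflow 15)
  23÷4 = 5 each, +1 to first 3
Round 2: Dunmere=26 Elkhorn=15 Greywater=17 Ironridge=18 → close Dunmere (overflow 14)
  26÷3 = 8 each, +1 to first 2
Round 3: Elkhorn=24 Greywater=26 Ironridge=26 → close Ironridge (overflow 21)
  26÷2 = 13 each, +1 to first 0
Round 4: Elkhorn=37 Greywater=39 → close Greywater (overflow 30)
  39÷1 = 39 each, +1 to first 0

Closure order: Cedarfen, Dunmere, Ironridge, Greywater
Last habitat: Elkhorn with 76 animals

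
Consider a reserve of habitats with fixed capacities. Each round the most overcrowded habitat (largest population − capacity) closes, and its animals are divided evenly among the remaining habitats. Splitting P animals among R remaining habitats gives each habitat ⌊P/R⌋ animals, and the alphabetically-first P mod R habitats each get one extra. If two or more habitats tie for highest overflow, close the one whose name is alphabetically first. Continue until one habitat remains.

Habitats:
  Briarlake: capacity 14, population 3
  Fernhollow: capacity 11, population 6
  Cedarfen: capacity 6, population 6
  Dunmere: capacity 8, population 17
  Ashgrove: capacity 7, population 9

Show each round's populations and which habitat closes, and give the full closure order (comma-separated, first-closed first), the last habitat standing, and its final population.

Closure order: Dunmere, Ashgrove, Cedarfen, Fernhollow
Last habitat: Briarlake with 41 animals

Round 1: Ashgrove=9 Briarlake=3 Cedarfen=6 Dunmere=17 Fernhollow=6 → close Dunmere (overflow 9)
  17÷4 = 4 each, +1 to first 1
Round 2: Ashgrove=14 Briarlake=7 Cedarfen=10 Fernhollow=10 → close Ashgrove (overflow 7)
  14÷3 = 4 each, +1 to first 2
Round 3: Briarlake=12 Cedarfen=15 Fernhollow=14 → close Cedarfen (overflow 9)
  15÷2 = 7 each, +1 to first 1
Round 4: Briarlake=20 Fernhollow=21 → close Fernhollow (overflow 10)
  21÷1 = 21 each, +1 to first 0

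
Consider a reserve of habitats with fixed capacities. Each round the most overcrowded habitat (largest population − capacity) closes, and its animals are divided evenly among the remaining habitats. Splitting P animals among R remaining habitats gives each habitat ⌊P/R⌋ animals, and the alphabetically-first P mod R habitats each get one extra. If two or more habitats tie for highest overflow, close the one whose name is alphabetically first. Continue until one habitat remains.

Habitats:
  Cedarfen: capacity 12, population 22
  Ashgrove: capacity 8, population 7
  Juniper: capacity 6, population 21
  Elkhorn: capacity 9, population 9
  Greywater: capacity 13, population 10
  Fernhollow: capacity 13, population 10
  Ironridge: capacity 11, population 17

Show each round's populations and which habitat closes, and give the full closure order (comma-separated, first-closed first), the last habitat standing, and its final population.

Round 1: Ashgrove=7 Cedarfen=22 Elkhorn=9 Fernhollow=10 Greywater=10 Ironridge=17 Juniper=21 → close Juniper (overflow 15)
  21÷6 = 3 each, +1 to first 3
Round 2: Ashgrove=11 Cedarfen=26 Elkhorn=13 Fernhollow=13 Greywater=13 Ironridge=20 → close Cedarfen (overflow 14)
  26÷5 = 5 each, +1 to first 1
Round 3: Ashgrove=17 Elkhorn=18 Fernhollow=18 Greywater=18 Ironridge=25 → close Ironridge (overflow 14)
  25÷4 = 6 each, +1 to first 1
Round 4: Ashgrove=24 Elkhorn=24 Fernhollow=24 Greywater=24 → close Ashgrove (overflow 16)
  24÷3 = 8 each, +1 to first 0
Round 5: Elkhorn=32 Fernhollow=32 Greywater=32 → close Elkhorn (overflow 23)
  32÷2 = 16 each, +1 to first 0
Round 6: Fernhollow=48 Greywater=48 → close Fernhollow (overflow 35)
  48÷1 = 48 each, +1 to first 0

Closure order: Juniper, Cedarfen, Ironridge, Ashgrove, Elkhorn, Fernhollow
Last habitat: Greywater with 96 animals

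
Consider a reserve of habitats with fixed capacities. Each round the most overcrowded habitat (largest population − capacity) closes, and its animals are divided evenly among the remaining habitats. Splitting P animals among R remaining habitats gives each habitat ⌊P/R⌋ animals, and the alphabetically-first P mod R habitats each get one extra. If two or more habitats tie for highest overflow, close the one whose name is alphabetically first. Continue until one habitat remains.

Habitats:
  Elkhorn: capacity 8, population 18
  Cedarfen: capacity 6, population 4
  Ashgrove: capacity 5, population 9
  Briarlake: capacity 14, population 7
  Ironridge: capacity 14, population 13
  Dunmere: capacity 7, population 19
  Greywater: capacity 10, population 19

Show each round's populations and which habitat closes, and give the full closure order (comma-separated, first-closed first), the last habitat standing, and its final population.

Round 1: Ashgrove=9 Briarlake=7 Cedarfen=4 Dunmere=19 Elkhorn=18 Greywater=19 Ironridge=13 → close Dunmere (overflow 12)
  19÷6 = 3 each, +1 to first 1
Round 2: Ashgrove=13 Briarlake=10 Cedarfen=7 Elkhorn=21 Greywater=22 Ironridge=16 → close Elkhorn (overflow 13)
  21÷5 = 4 each, +1 to first 1
Round 3: Ashgrove=18 Briarlake=14 Cedarfen=11 Greywater=26 Ironridge=20 → close Greywater (overflow 16)
  26÷4 = 6 each, +1 to first 2
Round 4: Ashgrove=25 Briarlake=21 Cedarfen=17 Ironridge=26 → close Ashgrove (overflow 20)
  25÷3 = 8 each, +1 to first 1
Round 5: Briarlake=30 Cedarfen=25 Ironridge=34 → close Ironridge (overflow 20)
  34÷2 = 17 each, +1 to first 0
Round 6: Briarlake=47 Cedarfen=42 → close Cedarfen (overflow 36)
  42÷1 = 42 each, +1 to first 0

Closure order: Dunmere, Elkhorn, Greywater, Ashgrove, Ironridge, Cedarfen
Last habitat: Briarlake with 89 animals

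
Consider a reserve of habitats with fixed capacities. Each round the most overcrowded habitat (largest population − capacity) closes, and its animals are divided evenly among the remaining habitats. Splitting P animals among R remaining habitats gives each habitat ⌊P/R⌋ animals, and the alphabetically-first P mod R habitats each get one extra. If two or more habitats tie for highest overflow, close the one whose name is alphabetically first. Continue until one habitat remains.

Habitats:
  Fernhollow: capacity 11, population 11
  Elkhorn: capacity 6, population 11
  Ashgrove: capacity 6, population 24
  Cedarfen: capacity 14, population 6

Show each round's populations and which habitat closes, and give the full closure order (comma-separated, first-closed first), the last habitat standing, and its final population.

Closure order: Ashgrove, Elkhorn, Fernhollow
Last habitat: Cedarfen with 52 animals

Round 1: Ashgrove=24 Cedarfen=6 Elkhorn=11 Fernhollow=11 → close Ashgrove (overflow 18)
  24÷3 = 8 each, +1 to first 0
Round 2: Cedarfen=14 Elkhorn=19 Fernhollow=19 → close Elkhorn (overflow 13)
  19÷2 = 9 each, +1 to first 1
Round 3: Cedarfen=24 Fernhollow=28 → close Fernhollow (overflow 17)
  28÷1 = 28 each, +1 to first 0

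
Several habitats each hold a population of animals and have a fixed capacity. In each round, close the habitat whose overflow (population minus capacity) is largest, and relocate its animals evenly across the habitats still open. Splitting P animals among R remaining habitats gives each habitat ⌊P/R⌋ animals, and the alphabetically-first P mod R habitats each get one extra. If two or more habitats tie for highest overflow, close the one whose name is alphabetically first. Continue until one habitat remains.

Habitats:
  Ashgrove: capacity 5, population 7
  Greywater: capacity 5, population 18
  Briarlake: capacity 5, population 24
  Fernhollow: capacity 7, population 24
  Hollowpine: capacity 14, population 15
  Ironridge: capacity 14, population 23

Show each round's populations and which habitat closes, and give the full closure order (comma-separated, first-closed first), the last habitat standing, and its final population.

Round 1: Ashgrove=7 Briarlake=24 Fernhollow=24 Greywater=18 Hollowpine=15 Ironridge=23 → close Briarlake (overflow 19)
  24÷5 = 4 each, +1 to first 4
Round 2: Ashgrove=12 Fernhollow=29 Greywater=23 Hollowpine=20 Ironridge=27 → close Fernhollow (overflow 22)
  29÷4 = 7 each, +1 to first 1
Round 3: Ashgrove=20 Greywater=30 Hollowpine=27 Ironridge=34 → close Greywater (overflow 25)
  30÷3 = 10 each, +1 to first 0
Round 4: Ashgrove=30 Hollowpine=37 Ironridge=44 → close Ironridge (overflow 30)
  44÷2 = 22 each, +1 to first 0
Round 5: Ashgrove=52 Hollowpine=59 → close Ashgrove (overflow 47)
  52÷1 = 52 each, +1 to first 0

Closure order: Briarlake, Fernhollow, Greywater, Ironridge, Ashgrove
Last habitat: Hollowpine with 111 animals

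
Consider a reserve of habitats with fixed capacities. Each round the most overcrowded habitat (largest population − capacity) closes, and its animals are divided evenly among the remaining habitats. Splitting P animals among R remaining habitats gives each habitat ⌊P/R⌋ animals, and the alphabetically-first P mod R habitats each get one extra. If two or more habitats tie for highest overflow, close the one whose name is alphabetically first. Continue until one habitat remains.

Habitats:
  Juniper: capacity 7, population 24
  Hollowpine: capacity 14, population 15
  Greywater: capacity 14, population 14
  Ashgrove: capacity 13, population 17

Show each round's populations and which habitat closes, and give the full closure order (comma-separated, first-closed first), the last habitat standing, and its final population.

Round 1: Ashgrove=17 Greywater=14 Hollowpine=15 Juniper=24 → close Juniper (overflow 17)
  24÷3 = 8 each, +1 to first 0
Round 2: Ashgrove=25 Greywater=22 Hollowpine=23 → close Ashgrove (overflow 12)
  25÷2 = 12 each, +1 to first 1
Round 3: Greywater=35 Hollowpine=35 → close Greywater (overflow 21)
  35÷1 = 35 each, +1 to first 0

Closure order: Juniper, Ashgrove, Greywater
Last habitat: Hollowpine with 70 animals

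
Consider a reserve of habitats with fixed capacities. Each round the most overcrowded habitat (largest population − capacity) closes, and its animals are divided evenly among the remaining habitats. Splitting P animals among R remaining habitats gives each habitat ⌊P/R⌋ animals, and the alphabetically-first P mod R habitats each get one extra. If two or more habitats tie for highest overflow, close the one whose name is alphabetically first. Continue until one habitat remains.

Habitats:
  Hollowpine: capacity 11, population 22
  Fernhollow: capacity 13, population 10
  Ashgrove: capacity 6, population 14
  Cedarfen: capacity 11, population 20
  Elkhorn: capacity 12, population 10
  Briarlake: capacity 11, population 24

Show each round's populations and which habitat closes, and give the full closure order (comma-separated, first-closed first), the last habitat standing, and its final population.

Closure order: Briarlake, Hollowpine, Cedarfen, Ashgrove, Elkhorn
Last habitat: Fernhollow with 100 animals

Round 1: Ashgrove=14 Briarlake=24 Cedarfen=20 Elkhorn=10 Fernhollow=10 Hollowpine=22 → close Briarlake (overflow 13)
  24÷5 = 4 each, +1 to first 4
Round 2: Ashgrove=19 Cedarfen=25 Elkhorn=15 Fernhollow=15 Hollowpine=26 → close Hollowpine (overflow 15)
  26÷4 = 6 each, +1 to first 2
Round 3: Ashgrove=26 Cedarfen=32 Elkhorn=21 Fernhollow=21 → close Cedarfen (overflow 21)
  32÷3 = 10 each, +1 to first 2
Round 4: Ashgrove=37 Elkhorn=32 Fernhollow=31 → close Ashgrove (overflow 31)
  37÷2 = 18 each, +1 to first 1
Round 5: Elkhorn=51 Fernhollow=49 → close Elkhorn (overflow 39)
  51÷1 = 51 each, +1 to first 0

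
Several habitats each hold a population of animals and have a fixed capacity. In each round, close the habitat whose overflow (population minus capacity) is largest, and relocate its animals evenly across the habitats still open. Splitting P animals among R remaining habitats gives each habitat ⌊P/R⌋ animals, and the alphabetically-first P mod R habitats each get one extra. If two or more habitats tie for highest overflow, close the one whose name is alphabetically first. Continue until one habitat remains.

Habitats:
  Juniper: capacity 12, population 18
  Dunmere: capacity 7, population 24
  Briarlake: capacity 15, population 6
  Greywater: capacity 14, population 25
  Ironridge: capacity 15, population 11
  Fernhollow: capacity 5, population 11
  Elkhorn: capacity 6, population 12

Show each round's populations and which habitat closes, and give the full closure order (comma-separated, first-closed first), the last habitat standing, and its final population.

Closure order: Dunmere, Greywater, Elkhorn, Fernhollow, Juniper, Ironridge
Last habitat: Briarlake with 107 animals

Round 1: Briarlake=6 Dunmere=24 Elkhorn=12 Fernhollow=11 Greywater=25 Ironridge=11 Juniper=18 → close Dunmere (overflow 17)
  24÷6 = 4 each, +1 to first 0
Round 2: Briarlake=10 Elkhorn=16 Fernhollow=15 Greywater=29 Ironridge=15 Juniper=22 → close Greywater (overflow 15)
  29÷5 = 5 each, +1 to first 4
Round 3: Briarlake=16 Elkhorn=22 Fernhollow=21 Ironridge=21 Juniper=27 → close Elkhorn (overflow 16)
  22÷4 = 5 each, +1 to first 2
Round 4: Briarlake=22 Fernhollow=27 Ironridge=26 Juniper=32 → close Fernhollow (overflow 22)
  27÷3 = 9 each, +1 to first 0
Round 5: Briarlake=31 Ironridge=35 Juniper=41 → close Juniper (overflow 29)
  41÷2 = 20 each, +1 to first 1
Round 6: Briarlake=52 Ironridge=55 → close Ironridge (overflow 40)
  55÷1 = 55 each, +1 to first 0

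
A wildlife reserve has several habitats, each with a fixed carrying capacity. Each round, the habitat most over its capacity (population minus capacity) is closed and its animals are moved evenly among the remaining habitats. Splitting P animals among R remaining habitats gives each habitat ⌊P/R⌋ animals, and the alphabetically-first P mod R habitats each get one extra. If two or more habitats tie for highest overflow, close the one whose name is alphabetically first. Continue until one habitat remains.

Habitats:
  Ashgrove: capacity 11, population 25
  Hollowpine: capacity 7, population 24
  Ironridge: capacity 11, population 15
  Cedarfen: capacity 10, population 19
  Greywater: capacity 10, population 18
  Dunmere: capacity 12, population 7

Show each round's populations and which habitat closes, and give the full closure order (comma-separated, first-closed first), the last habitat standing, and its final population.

Closure order: Hollowpine, Ashgrove, Cedarfen, Greywater, Ironridge
Last habitat: Dunmere with 108 animals

Round 1: Ashgrove=25 Cedarfen=19 Dunmere=7 Greywater=18 Hollowpine=24 Ironridge=15 → close Hollowpine (overflow 17)
  24÷5 = 4 each, +1 to first 4
Round 2: Ashgrove=30 Cedarfen=24 Dunmere=12 Greywater=23 Ironridge=19 → close Ashgrove (overflow 19)
  30÷4 = 7 each, +1 to first 2
Round 3: Cedarfen=32 Dunmere=20 Greywater=30 Ironridge=26 → close Cedarfen (overflow 22)
  32÷3 = 10 each, +1 to first 2
Round 4: Dunmere=31 Greywater=41 Ironridge=36 → close Greywater (overflow 31)
  41÷2 = 20 each, +1 to first 1
Round 5: Dunmere=52 Ironridge=56 → close Ironridge (overflow 45)
  56÷1 = 56 each, +1 to first 0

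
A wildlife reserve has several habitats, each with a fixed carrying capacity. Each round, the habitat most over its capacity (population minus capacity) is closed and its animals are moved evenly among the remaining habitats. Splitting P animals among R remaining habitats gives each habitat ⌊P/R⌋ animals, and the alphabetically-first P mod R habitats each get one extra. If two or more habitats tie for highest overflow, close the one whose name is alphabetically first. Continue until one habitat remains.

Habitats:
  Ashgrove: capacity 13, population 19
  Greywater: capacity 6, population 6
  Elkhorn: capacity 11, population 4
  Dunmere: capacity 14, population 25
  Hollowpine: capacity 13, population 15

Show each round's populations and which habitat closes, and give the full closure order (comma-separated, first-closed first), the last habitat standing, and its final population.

Round 1: Ashgrove=19 Dunmere=25 Elkhorn=4 Greywater=6 Hollowpine=15 → close Dunmere (overflow 11)
  25÷4 = 6 each, +1 to first 1
Round 2: Ashgrove=26 Elkhorn=10 Greywater=12 Hollowpine=21 → close Ashgrove (overflow 13)
  26÷3 = 8 each, +1 to first 2
Round 3: Elkhorn=19 Greywater=21 Hollowpine=29 → close Hollowpine (overflow 16)
  29÷2 = 14 each, +1 to first 1
Round 4: Elkhorn=34 Greywater=35 → close Greywater (overflow 29)
  35÷1 = 35 each, +1 to first 0

Closure order: Dunmere, Ashgrove, Hollowpine, Greywater
Last habitat: Elkhorn with 69 animals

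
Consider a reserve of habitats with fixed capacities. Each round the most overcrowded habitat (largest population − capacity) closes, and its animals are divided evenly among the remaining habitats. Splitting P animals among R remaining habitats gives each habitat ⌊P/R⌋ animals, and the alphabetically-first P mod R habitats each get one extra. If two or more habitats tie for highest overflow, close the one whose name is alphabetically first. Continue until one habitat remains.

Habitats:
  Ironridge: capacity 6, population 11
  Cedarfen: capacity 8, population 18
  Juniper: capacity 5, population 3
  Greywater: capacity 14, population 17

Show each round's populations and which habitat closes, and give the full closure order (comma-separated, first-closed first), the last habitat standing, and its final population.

Round 1: Cedarfen=18 Greywater=17 Ironridge=11 Juniper=3 → close Cedarfen (overflow 10)
  18÷3 = 6 each, +1 to first 0
Round 2: Greywater=23 Ironridge=17 Juniper=9 → close Ironridge (overflow 11)
  17÷2 = 8 each, +1 to first 1
Round 3: Greywater=32 Juniper=17 → close Greywater (overflow 18)
  32÷1 = 32 each, +1 to first 0

Closure order: Cedarfen, Ironridge, Greywater
Last habitat: Juniper with 49 animals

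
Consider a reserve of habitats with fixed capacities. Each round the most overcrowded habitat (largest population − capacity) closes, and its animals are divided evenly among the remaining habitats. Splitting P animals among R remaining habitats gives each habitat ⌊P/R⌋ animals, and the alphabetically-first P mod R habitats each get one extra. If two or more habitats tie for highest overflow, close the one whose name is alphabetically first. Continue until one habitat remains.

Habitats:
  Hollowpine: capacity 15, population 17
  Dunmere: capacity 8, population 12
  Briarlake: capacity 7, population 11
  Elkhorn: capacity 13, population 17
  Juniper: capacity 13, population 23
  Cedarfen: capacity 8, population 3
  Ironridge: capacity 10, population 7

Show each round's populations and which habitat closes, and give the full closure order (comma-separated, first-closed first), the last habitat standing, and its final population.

Closure order: Juniper, Briarlake, Dunmere, Elkhorn, Hollowpine, Cedarfen
Last habitat: Ironridge with 90 animals

Round 1: Briarlake=11 Cedarfen=3 Dunmere=12 Elkhorn=17 Hollowpine=17 Ironridge=7 Juniper=23 → close Juniper (overflow 10)
  23÷6 = 3 each, +1 to first 5
Round 2: Briarlake=15 Cedarfen=7 Dunmere=16 Elkhorn=21 Hollowpine=21 Ironridge=10 → close Briarlake (overflow 8)
  15÷5 = 3 each, +1 to first 0
Round 3: Cedarfen=10 Dunmere=19 Elkhorn=24 Hollowpine=24 Ironridge=13 → close Dunmere (overflow 11)
  19÷4 = 4 each, +1 to first 3
Round 4: Cedarfen=15 Elkhorn=29 Hollowpine=29 Ironridge=17 → close Elkhorn (overflow 16)
  29÷3 = 9 each, +1 to first 2
Round 5: Cedarfen=25 Hollowpine=39 Ironridge=26 → close Hollowpine (overflow 24)
  39÷2 = 19 each, +1 to first 1
Round 6: Cedarfen=45 Ironridge=45 → close Cedarfen (overflow 37)
  45÷1 = 45 each, +1 to first 0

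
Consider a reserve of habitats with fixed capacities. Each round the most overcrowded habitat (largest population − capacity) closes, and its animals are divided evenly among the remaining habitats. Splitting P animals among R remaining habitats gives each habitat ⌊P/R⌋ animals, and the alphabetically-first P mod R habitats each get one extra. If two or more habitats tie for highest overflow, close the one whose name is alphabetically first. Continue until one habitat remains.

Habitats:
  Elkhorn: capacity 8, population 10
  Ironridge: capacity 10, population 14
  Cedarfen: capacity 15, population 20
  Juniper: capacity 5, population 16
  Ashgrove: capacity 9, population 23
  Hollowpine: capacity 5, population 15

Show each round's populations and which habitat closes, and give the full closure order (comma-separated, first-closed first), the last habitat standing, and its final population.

Round 1: Ashgrove=23 Cedarfen=20 Elkhorn=10 Hollowpine=15 Ironridge=14 Juniper=16 → close Ashgrove (overflow 14)
  23÷5 = 4 each, +1 to first 3
Round 2: Cedarfen=25 Elkhorn=15 Hollowpine=20 Ironridge=18 Juniper=20 → close Hollowpine (overflow 15)
  20÷4 = 5 each, +1 to first 0
Round 3: Cedarfen=30 Elkhorn=20 Ironridge=23 Juniper=25 → close Juniper (overflow 20)
  25÷3 = 8 each, +1 to first 1
Round 4: Cedarfen=39 Elkhorn=28 Ironridge=31 → close Cedarfen (overflow 24)
  39÷2 = 19 each, +1 to first 1
Round 5: Elkhorn=48 Ironridge=50 → close Elkhorn (overflow 40)
  48÷1 = 48 each, +1 to first 0

Closure order: Ashgrove, Hollowpine, Juniper, Cedarfen, Elkhorn
Last habitat: Ironridge with 98 animals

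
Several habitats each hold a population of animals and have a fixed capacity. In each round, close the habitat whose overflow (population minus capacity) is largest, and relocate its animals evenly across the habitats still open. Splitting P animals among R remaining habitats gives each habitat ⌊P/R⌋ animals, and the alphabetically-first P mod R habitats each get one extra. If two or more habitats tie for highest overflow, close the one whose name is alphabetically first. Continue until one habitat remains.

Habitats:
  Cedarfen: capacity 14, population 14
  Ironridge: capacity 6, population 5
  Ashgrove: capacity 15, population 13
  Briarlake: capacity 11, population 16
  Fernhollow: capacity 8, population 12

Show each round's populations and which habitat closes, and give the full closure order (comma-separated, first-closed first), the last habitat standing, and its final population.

Closure order: Briarlake, Fernhollow, Cedarfen, Ashgrove
Last habitat: Ironridge with 60 animals

Round 1: Ashgrove=13 Briarlake=16 Cedarfen=14 Fernhollow=12 Ironridge=5 → close Briarlake (overflow 5)
  16÷4 = 4 each, +1 to first 0
Round 2: Ashgrove=17 Cedarfen=18 Fernhollow=16 Ironridge=9 → close Fernhollow (overflow 8)
  16÷3 = 5 each, +1 to first 1
Round 3: Ashgrove=23 Cedarfen=23 Ironridge=14 → close Cedarfen (overflow 9)
  23÷2 = 11 each, +1 to first 1
Round 4: Ashgrove=35 Ironridge=25 → close Ashgrove (overflow 20)
  35÷1 = 35 each, +1 to first 0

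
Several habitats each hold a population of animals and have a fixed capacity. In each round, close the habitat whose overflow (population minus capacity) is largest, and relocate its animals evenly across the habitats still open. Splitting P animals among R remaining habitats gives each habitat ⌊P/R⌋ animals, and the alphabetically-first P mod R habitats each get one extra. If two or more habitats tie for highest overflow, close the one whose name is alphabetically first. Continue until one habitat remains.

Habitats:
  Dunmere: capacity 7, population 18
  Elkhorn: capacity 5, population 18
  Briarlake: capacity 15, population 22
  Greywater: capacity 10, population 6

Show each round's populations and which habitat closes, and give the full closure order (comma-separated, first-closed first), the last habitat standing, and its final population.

Round 1: Briarlake=22 Dunmere=18 Elkhorn=18 Greywater=6 → close Elkhorn (overflow 13)
  18÷3 = 6 each, +1 to first 0
Round 2: Briarlake=28 Dunmere=24 Greywater=12 → close Dunmere (overflow 17)
  24÷2 = 12 each, +1 to first 0
Round 3: Briarlake=40 Greywater=24 → close Briarlake (overflow 25)
  40÷1 = 40 each, +1 to first 0

Closure order: Elkhorn, Dunmere, Briarlake
Last habitat: Greywater with 64 animals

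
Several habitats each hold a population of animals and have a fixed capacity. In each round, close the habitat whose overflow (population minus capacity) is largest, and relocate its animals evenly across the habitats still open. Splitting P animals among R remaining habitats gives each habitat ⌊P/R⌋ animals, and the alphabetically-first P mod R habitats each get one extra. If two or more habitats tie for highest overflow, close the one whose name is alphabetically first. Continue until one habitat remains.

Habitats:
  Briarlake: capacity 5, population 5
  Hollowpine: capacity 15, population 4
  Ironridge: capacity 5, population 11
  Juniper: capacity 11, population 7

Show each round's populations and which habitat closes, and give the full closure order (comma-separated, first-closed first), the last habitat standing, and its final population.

Closure order: Ironridge, Briarlake, Juniper
Last habitat: Hollowpine with 27 animals

Round 1: Briarlake=5 Hollowpine=4 Ironridge=11 Juniper=7 → close Ironridge (overflow 6)
  11÷3 = 3 each, +1 to first 2
Round 2: Briarlake=9 Hollowpine=8 Juniper=10 → close Briarlake (overflow 4)
  9÷2 = 4 each, +1 to first 1
Round 3: Hollowpine=13 Juniper=14 → close Juniper (overflow 3)
  14÷1 = 14 each, +1 to first 0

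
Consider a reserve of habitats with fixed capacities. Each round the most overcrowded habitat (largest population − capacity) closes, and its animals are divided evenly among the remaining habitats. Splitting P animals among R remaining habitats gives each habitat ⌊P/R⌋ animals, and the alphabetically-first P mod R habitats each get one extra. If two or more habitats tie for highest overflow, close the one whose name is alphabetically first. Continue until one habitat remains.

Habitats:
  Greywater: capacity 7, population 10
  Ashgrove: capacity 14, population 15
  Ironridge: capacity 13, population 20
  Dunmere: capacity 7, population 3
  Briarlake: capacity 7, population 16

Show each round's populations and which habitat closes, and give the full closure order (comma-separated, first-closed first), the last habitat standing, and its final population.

Round 1: Ashgrove=15 Briarlake=16 Dunmere=3 Greywater=10 Ironridge=20 → close Briarlake (overflow 9)
  16÷4 = 4 each, +1 to first 0
Round 2: Ashgrove=19 Dunmere=7 Greywater=14 Ironridge=24 → close Ironridge (overflow 11)
  24÷3 = 8 each, +1 to first 0
Round 3: Ashgrove=27 Dunmere=15 Greywater=22 → close Greywater (overflow 15)
  22÷2 = 11 each, +1 to first 0
Round 4: Ashgrove=38 Dunmere=26 → close Ashgrove (overflow 24)
  38÷1 = 38 each, +1 to first 0

Closure order: Briarlake, Ironridge, Greywater, Ashgrove
Last habitat: Dunmere with 64 animals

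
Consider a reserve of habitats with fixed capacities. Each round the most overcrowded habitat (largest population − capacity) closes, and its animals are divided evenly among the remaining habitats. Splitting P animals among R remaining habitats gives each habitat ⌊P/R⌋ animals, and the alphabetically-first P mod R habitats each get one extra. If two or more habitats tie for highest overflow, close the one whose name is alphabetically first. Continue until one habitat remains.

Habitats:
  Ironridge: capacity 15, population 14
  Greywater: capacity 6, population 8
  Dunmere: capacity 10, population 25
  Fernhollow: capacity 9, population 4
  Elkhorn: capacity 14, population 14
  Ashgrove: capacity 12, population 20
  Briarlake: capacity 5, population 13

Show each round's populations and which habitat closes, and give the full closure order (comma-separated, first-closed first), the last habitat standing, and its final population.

Round 1: Ashgrove=20 Briarlake=13 Dunmere=25 Elkhorn=14 Fernhollow=4 Greywater=8 Ironridge=14 → close Dunmere (overflow 15)
  25÷6 = 4 each, +1 to first 1
Round 2: Ashgrove=25 Briarlake=17 Elkhorn=18 Fernhollow=8 Greywater=12 Ironridge=18 → close Ashgrove (overflow 13)
  25÷5 = 5 each, +1 to first 0
Round 3: Briarlake=22 Elkhorn=23 Fernhollow=13 Greywater=17 Ironridge=23 → close Briarlake (overflow 17)
  22÷4 = 5 each, +1 to first 2
Round 4: Elkhorn=29 Fernhollow=19 Greywater=22 Ironridge=28 → close Greywater (overflow 16)
  22÷3 = 7 each, +1 to first 1
Round 5: Elkhorn=37 Fernhollow=26 Ironridge=35 → close Elkhorn (overflow 23)
  37÷2 = 18 each, +1 to first 1
Round 6: Fernhollow=45 Ironridge=53 → close Ironridge (overflow 38)
  53÷1 = 53 each, +1 to first 0

Closure order: Dunmere, Ashgrove, Briarlake, Greywater, Elkhorn, Ironridge
Last habitat: Fernhollow with 98 animals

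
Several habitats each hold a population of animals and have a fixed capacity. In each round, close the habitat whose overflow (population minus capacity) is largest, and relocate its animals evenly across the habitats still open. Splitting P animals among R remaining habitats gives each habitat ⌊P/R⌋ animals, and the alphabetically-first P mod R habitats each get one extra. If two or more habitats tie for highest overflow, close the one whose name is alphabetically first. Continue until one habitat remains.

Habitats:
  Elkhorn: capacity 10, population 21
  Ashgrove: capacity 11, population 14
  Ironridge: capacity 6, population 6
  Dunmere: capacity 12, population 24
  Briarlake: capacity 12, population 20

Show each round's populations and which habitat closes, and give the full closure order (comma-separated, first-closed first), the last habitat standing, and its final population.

Closure order: Dunmere, Elkhorn, Briarlake, Ashgrove
Last habitat: Ironridge with 85 animals

Round 1: Ashgrove=14 Briarlake=20 Dunmere=24 Elkhorn=21 Ironridge=6 → close Dunmere (overflow 12)
  24÷4 = 6 each, +1 to first 0
Round 2: Ashgrove=20 Briarlake=26 Elkhorn=27 Ironridge=12 → close Elkhorn (overflow 17)
  27÷3 = 9 each, +1 to first 0
Round 3: Ashgrove=29 Briarlake=35 Ironridge=21 → close Briarlake (overflow 23)
  35÷2 = 17 each, +1 to first 1
Round 4: Ashgrove=47 Ironridge=38 → close Ashgrove (overflow 36)
  47÷1 = 47 each, +1 to first 0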